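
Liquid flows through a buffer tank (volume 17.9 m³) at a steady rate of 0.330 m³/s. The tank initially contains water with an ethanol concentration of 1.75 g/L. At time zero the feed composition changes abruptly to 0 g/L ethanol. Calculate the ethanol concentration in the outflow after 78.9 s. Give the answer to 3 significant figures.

0.409 g/L

Species balance on the tank: V dC/dt = Q(C_in − C).
Rewrite as dC/dt + C/τ = C_in/τ, τ = V/Q = 54.242 s.
Solution: C(t) = C_in + (C₀ − C_in) e^(−t/τ).
C(78.9) = 0 + (1.75 − 0)·e^(−78.9/54.242) = 0 + (1.7500)·0.23350 = 0.40862 g/L.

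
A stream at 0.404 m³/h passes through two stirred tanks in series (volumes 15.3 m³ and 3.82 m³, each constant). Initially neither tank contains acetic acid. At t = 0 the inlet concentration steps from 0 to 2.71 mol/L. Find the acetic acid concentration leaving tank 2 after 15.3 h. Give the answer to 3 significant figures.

0.477 mol/L

Each tank obeys Vᵢ dCᵢ/dt = Q(Cᵢ₋₁ − Cᵢ), so τᵢ = Vᵢ/Q.
τ₁ = 15.3/0.404 = 37.871 h; τ₂ = 3.82/0.404 = 9.4554 h.
Tank 1: C₁ = C_in(1 − e^(−t/τ₁)). Tank 2 (τ₁ ≠ τ₂): C₂ = C_in[1 − (τ₁ e^(−t/τ₁) − τ₂ e^(−t/τ₂))/(τ₁ − τ₂)].
At t = 15.3: e^(−t/τ₁) = 0.66764, e^(−t/τ₂) = 0.19827.
C₂ = 2.71·[1 − (37.871·0.66764 − 9.4554·0.19827)/(28.416)] = 2.71·0.17617 = 0.47742 mol/L.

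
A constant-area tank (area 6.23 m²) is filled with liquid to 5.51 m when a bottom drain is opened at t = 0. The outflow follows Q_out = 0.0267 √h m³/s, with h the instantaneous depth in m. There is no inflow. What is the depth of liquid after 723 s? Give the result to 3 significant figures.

0.637 m

Accumulation of liquid (constant cross-section A): A dh/dt = −0.0267 √h.
This is separable: 2 d(√h)/dt = −0.0267/A, so √h = √h₀ − (0.0267/(2A)) t.
√h = √5.51 − 0.0267·723/(2·6.23) = 2.3473 − 1.5493 = 0.79805.
h = 0.79805² = 0.63689 m.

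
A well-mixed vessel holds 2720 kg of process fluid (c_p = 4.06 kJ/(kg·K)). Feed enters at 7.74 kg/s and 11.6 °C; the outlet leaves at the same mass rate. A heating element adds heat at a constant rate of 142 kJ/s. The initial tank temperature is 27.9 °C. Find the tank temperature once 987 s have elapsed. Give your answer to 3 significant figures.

16.8 °C

M c_p dT/dt = ṁ c_p (T_in − T) + Q̇.
Rearrange: dT/dt = (T_ss − T)/τ with τ = M/ṁ = 351.42 s and T_ss = T_in + Q̇/(ṁ c_p) = 16.119 °C.
Integrating: T(t) = T_ss + (T₀ − T_ss) e^(−t/τ).
T(987) = 16.119 + (11.781)·e^(−987/351.42) = 16.119 + (11.781)·0.060290 = 16.829 °C.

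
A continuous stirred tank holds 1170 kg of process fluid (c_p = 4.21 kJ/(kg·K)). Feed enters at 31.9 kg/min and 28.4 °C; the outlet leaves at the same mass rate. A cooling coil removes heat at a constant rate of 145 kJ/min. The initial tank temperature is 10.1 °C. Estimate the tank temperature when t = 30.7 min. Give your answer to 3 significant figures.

19.9 °C

Energy balance: M c_p dT/dt = ṁ c_p (T_in − T) − 145.
Rearrange: dT/dt = (T_ss − T)/τ with τ = M/ṁ = 36.677 min and T_ss = T_in − Q̇/(ṁ c_p) = 27.320 °C.
Integrating: T(t) = T_ss + (T₀ − T_ss) e^(−t/τ).
T(30.7) = 27.320 + (-17.220)·e^(−30.7/36.677) = 27.320 + (-17.220)·0.43299 = 19.864 °C.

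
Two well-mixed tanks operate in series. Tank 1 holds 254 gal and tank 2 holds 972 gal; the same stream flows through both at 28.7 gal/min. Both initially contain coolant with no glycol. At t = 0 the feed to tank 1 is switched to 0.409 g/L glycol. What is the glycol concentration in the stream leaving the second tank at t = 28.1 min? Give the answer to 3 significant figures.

Each tank obeys Vᵢ dCᵢ/dt = Q(Cᵢ₋₁ − Cᵢ), so τᵢ = Vᵢ/Q.
τ₁ = 254/28.7 = 8.8502 min; τ₂ = 972/28.7 = 33.868 min.
Solving the cascade with C₁(0)=C₂(0)=0 gives C₂(t) = C_in[1 − (τ₁ e^(−t/τ₁) − τ₂ e^(−t/τ₂))/(τ₁ − τ₂)].
At t = 28.1: e^(−t/τ₁) = 0.041791, e^(−t/τ₂) = 0.43618.
C₂ = 0.409·[1 − (8.8502·0.041791 − 33.868·0.43618)/(-25.017)] = 0.409·0.42430 = 0.17354 g/L.

0.174 g/L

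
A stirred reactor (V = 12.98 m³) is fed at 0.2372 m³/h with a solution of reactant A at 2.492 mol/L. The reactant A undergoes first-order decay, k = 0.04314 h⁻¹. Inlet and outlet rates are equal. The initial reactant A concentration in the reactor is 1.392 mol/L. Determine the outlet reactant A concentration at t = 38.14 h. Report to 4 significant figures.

0.8040 mol/L

V dC/dt = Q(C_in − C) − k V C.
This is linear with rate a = Q/V + k = 0.0614143 h⁻¹.
C_ss = Q C_in/(Q + kV) = 0.741513 mol/L; C(t) = C_ss + (C₀ − C_ss) e^(−a t).
C(38.14) = 0.741513 + (0.650487)·e^(−0.0614143·38.14) = 0.741513 + (0.650487)·0.0961025 = 0.804026 mol/L.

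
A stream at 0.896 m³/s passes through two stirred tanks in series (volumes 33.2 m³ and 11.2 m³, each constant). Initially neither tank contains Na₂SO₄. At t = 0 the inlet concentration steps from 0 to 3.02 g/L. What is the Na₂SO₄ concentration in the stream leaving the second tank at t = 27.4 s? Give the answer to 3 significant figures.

1.02 g/L

Each tank obeys Vᵢ dCᵢ/dt = Q(Cᵢ₋₁ − Cᵢ), so τᵢ = Vᵢ/Q.
τ₁ = 33.2/0.896 = 37.054 s; τ₂ = 11.2/0.896 = 12.500 s.
Solving the cascade with C₁(0)=C₂(0)=0 gives C₂(t) = C_in[1 − (τ₁ e^(−t/τ₁) − τ₂ e^(−t/τ₂))/(τ₁ − τ₂)].
At t = 27.4: e^(−t/τ₁) = 0.47737, e^(−t/τ₂) = 0.11169.
C₂ = 3.02·[1 − (37.054·0.47737 − 12.500·0.11169)/(24.554)] = 3.02·0.33647 = 1.0161 g/L.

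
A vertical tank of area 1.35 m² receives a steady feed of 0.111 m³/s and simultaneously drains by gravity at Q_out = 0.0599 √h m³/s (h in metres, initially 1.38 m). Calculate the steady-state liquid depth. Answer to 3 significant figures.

Volume balance on the tank: A dh/dt = Q_in − 0.0599 √h. At steady state dh/dt = 0:
Q_in = 0.0599 √h_ss ⇒ √h_ss = 0.111/0.0599 = 1.8531.
h_ss = 1.8531² = 3.4339 m. (Since h₀ = 1.38 m < h_ss, the level will rise toward this value.)

3.43 m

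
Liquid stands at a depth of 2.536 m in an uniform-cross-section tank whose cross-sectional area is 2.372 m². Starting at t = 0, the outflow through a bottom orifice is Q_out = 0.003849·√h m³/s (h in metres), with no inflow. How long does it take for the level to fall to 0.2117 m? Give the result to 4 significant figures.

With no inflow, A dh/dt = −0.003849 √h.
Separate and integrate: 2(√h − √h₀) = −(0.003849/A) t.
t = 2A(√h₀ − √h)/0.003849 = 2·2.372·(√2.536 − √0.2117)/0.003849
  = 4.74400 × (1.59248 − 0.460109) / 0.003849 = 1395.68 s.

1396 s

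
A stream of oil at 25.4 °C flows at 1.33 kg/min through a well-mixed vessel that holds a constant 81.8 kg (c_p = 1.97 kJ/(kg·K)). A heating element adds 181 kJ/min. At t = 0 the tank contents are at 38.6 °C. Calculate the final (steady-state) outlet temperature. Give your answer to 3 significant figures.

94.5 °C

M c_p dT/dt = ṁ c_p (T_in − T) + Q̇.
At steady state dT/dt = 0 ⇒ T_ss = T_in + Q̇/(ṁ c_p) = 25.4 + 181/(1.33·1.97) = 94.481 °C.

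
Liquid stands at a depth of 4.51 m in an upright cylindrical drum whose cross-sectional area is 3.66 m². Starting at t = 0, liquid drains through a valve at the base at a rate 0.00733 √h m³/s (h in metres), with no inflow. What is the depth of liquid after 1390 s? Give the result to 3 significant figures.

A dh/dt = −Q_out = −0.00733 √h.
This is separable: 2 d(√h)/dt = −0.00733/A, so √h = √h₀ − (0.00733/(2A)) t.
√h = √4.51 − 0.00733·1390/(2·3.66) = 2.1237 − 1.3919 = 0.73178.
h = 0.73178² = 0.53550 m.

0.535 m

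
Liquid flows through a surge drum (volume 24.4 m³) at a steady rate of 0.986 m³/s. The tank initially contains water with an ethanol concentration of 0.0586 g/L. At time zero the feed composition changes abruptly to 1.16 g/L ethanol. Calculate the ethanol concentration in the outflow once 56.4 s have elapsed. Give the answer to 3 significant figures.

1.05 g/L

Accumulation = in − out for the solute gives V dC/dt = Q(C_in − C).
Rewrite as dC/dt + C/τ = C_in/τ, τ = V/Q = 24.746 s.
This is linear first-order; C(t) = C_in + (C₀ − C_in) e^(−t/τ).
C(56.4) = 1.16 + (0.0586 − 1.16)·e^(−56.4/24.746) = 1.16 + (-1.1014)·0.10237 = 1.0472 g/L.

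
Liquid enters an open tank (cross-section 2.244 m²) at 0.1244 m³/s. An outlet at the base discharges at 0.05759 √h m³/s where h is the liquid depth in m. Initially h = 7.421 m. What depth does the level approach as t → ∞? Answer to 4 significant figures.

4.666 m

Volume balance on the tank: A dh/dt = Q_in − 0.05759 √h. At steady state dh/dt = 0:
Q_in = 0.05759 √h_ss ⇒ √h_ss = 0.1244/0.05759 = 2.16010.
h_ss = 2.16010² = 4.66602 m. (Since h₀ = 7.421 m > h_ss, the level will fall toward this value.)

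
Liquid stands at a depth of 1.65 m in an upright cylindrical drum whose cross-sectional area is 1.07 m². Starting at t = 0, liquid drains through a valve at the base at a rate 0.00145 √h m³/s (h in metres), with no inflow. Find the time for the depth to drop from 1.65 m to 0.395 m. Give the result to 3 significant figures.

968 s

A dh/dt = −Q_out = −0.00145 √h.
This is separable: 2 d(√h)/dt = −0.00145/A, so √h = √h₀ − (0.00145/(2A)) t.
t = 2A(√h₀ − √h)/0.00145 = 2·1.07·(√1.65 − √0.395)/0.00145
  = 2.1400 × (1.2845 − 0.62849) / 0.00145 = 968.21 s.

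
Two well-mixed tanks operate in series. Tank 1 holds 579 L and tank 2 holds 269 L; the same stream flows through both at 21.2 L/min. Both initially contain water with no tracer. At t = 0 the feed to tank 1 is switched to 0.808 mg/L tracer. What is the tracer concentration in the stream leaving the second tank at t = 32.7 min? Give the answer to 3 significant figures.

0.406 mg/L

Each tank obeys Vᵢ dCᵢ/dt = Q(Cᵢ₋₁ − Cᵢ), so τᵢ = Vᵢ/Q.
τ₁ = 579/21.2 = 27.311 min; τ₂ = 269/21.2 = 12.689 min.
Tank 1: C₁ = C_in(1 − e^(−t/τ₁)). Tank 2 (τ₁ ≠ τ₂): C₂ = C_in[1 − (τ₁ e^(−t/τ₁) − τ₂ e^(−t/τ₂))/(τ₁ − τ₂)].
At t = 32.7: e^(−t/τ₁) = 0.30201, e^(−t/τ₂) = 0.075994.
C₂ = 0.808·[1 − (27.311·0.30201 − 12.689·0.075994)/(14.623)] = 0.808·0.50187 = 0.40551 mg/L.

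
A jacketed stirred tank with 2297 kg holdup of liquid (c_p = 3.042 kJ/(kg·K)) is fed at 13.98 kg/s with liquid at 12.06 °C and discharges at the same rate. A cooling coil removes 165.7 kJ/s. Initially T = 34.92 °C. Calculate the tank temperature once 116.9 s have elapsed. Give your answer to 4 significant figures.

Unsteady energy balance on the tank contents: M c_p dT/dt = ṁ c_p (T_in − T) − 165.7.
τ = M/ṁ = 164.306 s; T_ss = T_in − Q̇/(ṁ c_p) = 12.06 − 165.7/(13.98·3.042) = 8.16367 °C.
Integrating: T(t) = T_ss + (T₀ − T_ss) e^(−t/τ).
T(116.9) = 8.16367 + (26.7563)·e^(−116.9/164.306) = 8.16367 + (26.7563)·0.490919 = 21.2989 °C.

21.30 °C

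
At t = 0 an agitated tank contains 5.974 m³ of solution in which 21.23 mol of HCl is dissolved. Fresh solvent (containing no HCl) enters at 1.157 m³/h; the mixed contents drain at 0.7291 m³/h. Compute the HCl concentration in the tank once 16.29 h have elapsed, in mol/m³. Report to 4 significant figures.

Total volume: dV/dt = Q_in − Q_out = 0.427900 m³/h, so V(t) = 5.974 + 0.427900 t and V(16.29) = 12.9445 m³.
No HCl enters, so dm/dt = −Q_out · (m/V).
dm/m = −Q_out dt/(V₀ + 0.427900 t); integrating gives ln(m/m₀) = −(Q_out/(Q_in−Q_out)) ln(V/V₀).
m = m₀ (V₀/V)^(Q_out/(Q_in−Q_out)) = 21.23 × (5.974/12.9445)^(1.70390) = 5.68520 mol.
C = m/V = 5.68520/12.9445 = 0.439198 mol/m³.

0.4392 mol/m³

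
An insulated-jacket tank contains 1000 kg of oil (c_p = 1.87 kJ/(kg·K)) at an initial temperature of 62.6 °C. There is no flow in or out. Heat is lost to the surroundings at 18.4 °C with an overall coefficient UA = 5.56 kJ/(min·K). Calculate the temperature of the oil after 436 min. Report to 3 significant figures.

30.5 °C

M c_p dT/dt = −UA(T − T_amb).
dT/dt = (T_ss − T)/τ with T_ss = T_amb = 18.400 °C, τ = M c_p/UA = 1000·1.87/5.56 = 336.33 min.
This is linear first-order; T(t) = T_ss + (T₀ − T_ss) e^(−t/τ).
T(436) = 18.400 + (44.200)·0.27353 = 30.490 °C.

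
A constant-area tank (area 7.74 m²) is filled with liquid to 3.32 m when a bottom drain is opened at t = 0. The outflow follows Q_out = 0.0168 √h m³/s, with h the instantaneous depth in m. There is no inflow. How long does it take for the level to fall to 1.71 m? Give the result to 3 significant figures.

474 s

With no inflow, A dh/dt = −0.0168 √h.
Separate and integrate: 2(√h − √h₀) = −(0.0168/A) t.
t = 2A(√h₀ − √h)/0.0168 = 2·7.74·(√3.32 − √1.71)/0.0168
  = 15.480 × (1.8221 − 1.3077) / 0.0168 = 474.00 s.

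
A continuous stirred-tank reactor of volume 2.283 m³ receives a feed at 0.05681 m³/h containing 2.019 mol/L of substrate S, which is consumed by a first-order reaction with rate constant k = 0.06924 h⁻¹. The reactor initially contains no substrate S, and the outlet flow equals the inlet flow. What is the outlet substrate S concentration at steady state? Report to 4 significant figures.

Species balance: V dC/dt = Q C_in − Q C − k V C.
At steady state: 0 = Q C_in − (Q + kV) C_ss, so C_ss = Q C_in/(Q + kV).
C_ss = 0.05681·2.019/(0.05681 + 0.06924·2.283) = 0.114699/0.214885 = 0.533771 mol/L.

0.5338 mol/L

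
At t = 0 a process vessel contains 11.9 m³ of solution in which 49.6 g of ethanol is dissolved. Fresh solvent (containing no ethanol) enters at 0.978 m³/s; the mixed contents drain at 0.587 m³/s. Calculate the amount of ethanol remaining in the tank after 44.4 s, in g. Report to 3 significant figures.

Total volume: dV/dt = Q_in − Q_out = 0.39100 m³/s, so V(t) = 11.9 + 0.39100 t and V(44.4) = 29.260 m³.
Species balance (pure solvent in): dm/dt = −Q_out · m/V(t).
dm/m = −Q_out dt/(V₀ + 0.39100 t); integrating gives ln(m/m₀) = −(Q_out/(Q_in−Q_out)) ln(V/V₀).
m = m₀ (V₀/V)^(Q_out/(Q_in−Q_out)) = 49.6 × (11.9/29.260)^(1.5013) = 12.849 g.

12.8 g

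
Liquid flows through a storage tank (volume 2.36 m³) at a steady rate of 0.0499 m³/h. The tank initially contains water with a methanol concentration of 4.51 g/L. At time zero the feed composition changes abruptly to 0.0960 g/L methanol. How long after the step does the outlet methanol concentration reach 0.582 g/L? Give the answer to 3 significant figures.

104 h

Species balance on the tank: V dC/dt = Q(C_in − C), so τ = V/Q = 47.295 h.
C(t) = C_in + (C₀ − C_in) e^(−t/τ). Set C = 0.582 and solve for t:
e^(−t/τ) = (C − C_in)/(C₀ − C_in) = (0.582 − 0.0960)/(4.51 − 0.0960) = 0.11010
t = −τ ln(…) = 47.295 × 2.2063 = 104.35 h.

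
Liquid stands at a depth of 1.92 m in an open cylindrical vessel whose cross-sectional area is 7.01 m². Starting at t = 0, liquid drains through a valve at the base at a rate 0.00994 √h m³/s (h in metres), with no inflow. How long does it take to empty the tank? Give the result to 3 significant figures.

1950 s

With no inflow, A dh/dt = −0.00994 √h.
Separate and integrate: 2(√h − √h₀) = −(0.00994/A) t.
Tank is empty when √h = 0: t_empty = 2A√h₀/0.00994.
t_empty = 2·7.01·√1.92/0.00994 = 14.020·1.3856/0.00994 = 1954.4 s.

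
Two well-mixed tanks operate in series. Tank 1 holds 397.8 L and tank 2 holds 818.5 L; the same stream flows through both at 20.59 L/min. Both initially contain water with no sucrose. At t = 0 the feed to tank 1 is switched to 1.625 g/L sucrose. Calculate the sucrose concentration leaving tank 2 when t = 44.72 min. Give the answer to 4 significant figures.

Species balance on tank i: dCᵢ/dt = (Cᵢ₋₁ − Cᵢ)/τᵢ with τᵢ = Vᵢ/Q.
τ₁ = 397.8/20.59 = 19.3201 min; τ₂ = 818.5/20.59 = 39.7523 min.
Solving the cascade with C₁(0)=C₂(0)=0 gives C₂(t) = C_in[1 − (τ₁ e^(−t/τ₁) − τ₂ e^(−t/τ₂))/(τ₁ − τ₂)].
At t = 44.72: e^(−t/τ₁) = 0.0987965, e^(−t/τ₂) = 0.324663.
C₂ = 1.625·[1 − (19.3201·0.0987965 − 39.7523·0.324663)/(-20.4322)] = 1.625·0.461764 = 0.750367 g/L.

0.7504 g/L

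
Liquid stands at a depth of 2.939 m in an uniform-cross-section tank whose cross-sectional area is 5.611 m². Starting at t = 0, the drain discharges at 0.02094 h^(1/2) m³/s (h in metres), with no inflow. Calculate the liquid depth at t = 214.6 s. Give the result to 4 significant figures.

Unsteady balance on liquid volume: A dh/dt = −0.02094 √h.
This is separable: 2 d(√h)/dt = −0.02094/A, so √h = √h₀ − (0.02094/(2A)) t.
√h = √2.939 − 0.02094·214.6/(2·5.611) = 1.71435 − 0.400439 = 1.31391.
h = 1.31391² = 1.72637 m.

1.726 m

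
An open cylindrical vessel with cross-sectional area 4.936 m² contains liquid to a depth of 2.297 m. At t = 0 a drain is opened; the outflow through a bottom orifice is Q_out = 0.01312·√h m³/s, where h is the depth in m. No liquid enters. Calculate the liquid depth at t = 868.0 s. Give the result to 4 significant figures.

0.1310 m

With no inflow, A dh/dt = −0.01312 √h.
This is separable: 2 d(√h)/dt = −0.01312/A, so √h = √h₀ − (0.01312/(2A)) t.
√h = √2.297 − 0.01312·868.0/(2·4.936) = 1.51559 − 1.15358 = 0.362004.
h = 0.362004² = 0.131047 m.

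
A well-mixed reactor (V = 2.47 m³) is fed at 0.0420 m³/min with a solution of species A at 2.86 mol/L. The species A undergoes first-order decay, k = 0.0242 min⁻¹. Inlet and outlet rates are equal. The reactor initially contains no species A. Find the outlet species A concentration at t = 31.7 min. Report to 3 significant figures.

Accumulation = in − out − consumed: V dC/dt = Q C_in − Q C − k V C.
dC/dt = (Q/V) C_in − (Q/V + k) C; effective rate a = Q/V + k = 0.017004 + 0.0242 = 0.041204 min⁻¹.
C_ss = Q C_in/(Q + kV) = 1.1803 mol/L; C(t) = C_ss + (C₀ − C_ss) e^(−a t).
C(31.7) = 1.1803 + (-1.1803)·e^(−0.041204·31.7) = 1.1803 + (-1.1803)·0.27086 = 0.86058 mol/L.

0.861 mol/L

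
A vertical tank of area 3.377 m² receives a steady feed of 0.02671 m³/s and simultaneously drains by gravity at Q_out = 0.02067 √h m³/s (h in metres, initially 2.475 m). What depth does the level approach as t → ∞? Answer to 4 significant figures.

1.670 m

Level balance: A dh/dt = 0.02671 − 0.02067 √h. Setting dh/dt = 0:
Q_in = 0.02067 √h_ss ⇒ √h_ss = 0.02671/0.02067 = 1.29221.
h_ss = 1.29221² = 1.66981 m. (Since h₀ = 2.475 m > h_ss, the level will fall toward this value.)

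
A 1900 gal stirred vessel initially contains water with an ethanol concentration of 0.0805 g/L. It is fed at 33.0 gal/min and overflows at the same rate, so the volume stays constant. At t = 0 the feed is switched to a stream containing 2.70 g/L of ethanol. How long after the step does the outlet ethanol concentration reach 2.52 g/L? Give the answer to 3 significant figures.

Species balance on the tank: V dC/dt = Q(C_in − C), so τ = V/Q = 57.576 min.
C(t) = C_in + (C₀ − C_in) e^(−t/τ). Set C = 2.52 and solve for t:
e^(−t/τ) = (C − C_in)/(C₀ − C_in) = (2.52 − 2.70)/(0.0805 − 2.70) = 0.068715
t = −τ ln(…) = 57.576 × 2.6778 = 154.18 min.

154 min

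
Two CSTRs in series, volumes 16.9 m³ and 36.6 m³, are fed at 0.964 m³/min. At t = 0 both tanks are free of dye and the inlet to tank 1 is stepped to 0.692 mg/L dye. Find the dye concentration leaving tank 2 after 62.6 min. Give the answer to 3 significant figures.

Each tank obeys Vᵢ dCᵢ/dt = Q(Cᵢ₋₁ − Cᵢ), so τᵢ = Vᵢ/Q.
τ₁ = 16.9/0.964 = 17.531 min; τ₂ = 36.6/0.964 = 37.967 min.
Tank 1: C₁ = C_in(1 − e^(−t/τ₁)). Tank 2 (τ₁ ≠ τ₂): C₂ = C_in[1 − (τ₁ e^(−t/τ₁) − τ₂ e^(−t/τ₂))/(τ₁ − τ₂)].
At t = 62.6: e^(−t/τ₁) = 0.028134, e^(−t/τ₂) = 0.19228.
C₂ = 0.692·[1 − (17.531·0.028134 − 37.967·0.19228)/(-20.436)] = 0.692·0.66691 = 0.46150 mg/L.

0.461 mg/L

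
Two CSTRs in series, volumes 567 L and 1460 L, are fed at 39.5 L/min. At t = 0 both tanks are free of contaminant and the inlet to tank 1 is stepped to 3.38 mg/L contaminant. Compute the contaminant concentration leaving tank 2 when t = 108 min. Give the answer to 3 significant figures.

Each tank obeys Vᵢ dCᵢ/dt = Q(Cᵢ₋₁ − Cᵢ), so τᵢ = Vᵢ/Q.
τ₁ = 567/39.5 = 14.354 min; τ₂ = 1460/39.5 = 36.962 min.
Solving the cascade with C₁(0)=C₂(0)=0 gives C₂(t) = C_in[1 − (τ₁ e^(−t/τ₁) − τ₂ e^(−t/τ₂))/(τ₁ − τ₂)].
At t = 108: e^(−t/τ₁) = 0.00054007, e^(−t/τ₂) = 0.053830.
C₂ = 3.38·[1 − (14.354·0.00054007 − 36.962·0.053830)/(-22.608)] = 3.38·0.91233 = 3.0837 mg/L.

3.08 mg/L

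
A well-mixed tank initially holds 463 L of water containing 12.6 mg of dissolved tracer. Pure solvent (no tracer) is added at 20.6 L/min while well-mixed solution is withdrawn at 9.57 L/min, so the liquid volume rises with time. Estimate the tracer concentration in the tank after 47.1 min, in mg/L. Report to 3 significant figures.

Total volume: dV/dt = Q_in − Q_out = 11.030 L/min, so V(t) = 463 + 11.030 t and V(47.1) = 982.51 L.
No tracer enters, so dm/dt = −Q_out · (m/V).
dm/m = −Q_out dt/(V₀ + 11.030 t); integrating gives ln(m/m₀) = −(Q_out/(Q_in−Q_out)) ln(V/V₀).
m = m₀ (V₀/V)^(Q_out/(Q_in−Q_out)) = 12.6 × (463/982.51)^(0.86763) = 6.5594 mg.
C = m/V = 6.5594/982.51 = 0.0066762 mg/L.

0.00668 mg/L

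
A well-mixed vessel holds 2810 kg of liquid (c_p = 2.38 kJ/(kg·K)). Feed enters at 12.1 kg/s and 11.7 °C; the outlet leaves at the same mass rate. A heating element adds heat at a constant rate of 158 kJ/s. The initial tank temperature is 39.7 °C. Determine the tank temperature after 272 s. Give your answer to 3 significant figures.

First-law balance (no shaft work): M c_p dT/dt = ṁ c_p (T_in − T) + 158.
Rearrange: dT/dt = (T_ss − T)/τ with τ = M/ṁ = 232.23 s and T_ss = T_in + Q̇/(ṁ c_p) = 17.186 °C.
Integrating: T(t) = T_ss + (T₀ − T_ss) e^(−t/τ).
T(272) = 17.186 + (22.514)·e^(−272/232.23) = 17.186 + (22.514)·0.30998 = 24.165 °C.

24.2 °C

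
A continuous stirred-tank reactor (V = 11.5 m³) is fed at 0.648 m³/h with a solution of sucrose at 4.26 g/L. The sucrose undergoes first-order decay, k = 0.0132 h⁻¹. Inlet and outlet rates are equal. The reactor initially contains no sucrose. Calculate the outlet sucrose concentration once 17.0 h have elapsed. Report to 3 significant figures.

Accumulation = in − out − consumed: V dC/dt = Q C_in − Q C − k V C.
dC/dt = (Q/V) C_in − (Q/V + k) C; effective rate a = Q/V + k = 0.056348 + 0.0132 = 0.069548 h⁻¹.
C_ss = Q C_in/(Q + kV) = 3.4515 g/L; C(t) = C_ss + (C₀ − C_ss) e^(−a t).
C(17.0) = 3.4515 + (-3.4515)·e^(−0.069548·17.0) = 3.4515 + (-3.4515)·0.30657 = 2.3934 g/L.

2.39 g/L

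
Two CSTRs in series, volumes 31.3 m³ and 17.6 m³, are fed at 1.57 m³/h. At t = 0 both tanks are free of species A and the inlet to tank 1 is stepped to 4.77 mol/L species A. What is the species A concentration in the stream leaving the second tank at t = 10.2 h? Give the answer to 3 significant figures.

Each tank obeys Vᵢ dCᵢ/dt = Q(Cᵢ₋₁ − Cᵢ), so τᵢ = Vᵢ/Q.
τ₁ = 31.3/1.57 = 19.936 h; τ₂ = 17.6/1.57 = 11.210 h.
Tank 1: C₁ = C_in(1 − e^(−t/τ₁)). Tank 2 (τ₁ ≠ τ₂): C₂ = C_in[1 − (τ₁ e^(−t/τ₁) − τ₂ e^(−t/τ₂))/(τ₁ − τ₂)].
At t = 10.2: e^(−t/τ₁) = 0.59952, e^(−t/τ₂) = 0.40257.
C₂ = 4.77·[1 − (19.936·0.59952 − 11.210·0.40257)/(8.7261)] = 4.77·0.14747 = 0.70343 mol/L.

0.703 mol/L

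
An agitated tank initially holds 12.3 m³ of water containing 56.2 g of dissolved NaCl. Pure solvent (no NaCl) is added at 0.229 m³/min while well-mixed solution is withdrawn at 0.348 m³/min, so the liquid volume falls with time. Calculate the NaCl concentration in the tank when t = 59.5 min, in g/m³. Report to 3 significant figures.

Let m(t) be the amount of NaCl. Volume: V(t) = V₀ + (Q_in − Q_out) t = 12.3 − 0.11900 t; V(59.5) = 5.2195 m³.
Solute balance: dm/dt = 0 − Q_out C = −Q_out m/V(t).
dm/m = −Q_out dt/(V₀ − 0.11900 t); integrating gives ln(m/m₀) = −(Q_out/(Q_in−Q_out)) ln(V/V₀).
m = m₀ (V₀/V)^(Q_out/(Q_in−Q_out)) = 56.2 × (12.3/5.2195)^(-2.9244) = 4.5821 g.
C = m/V = 4.5821/5.2195 = 0.87788 g/m³.

0.878 g/m³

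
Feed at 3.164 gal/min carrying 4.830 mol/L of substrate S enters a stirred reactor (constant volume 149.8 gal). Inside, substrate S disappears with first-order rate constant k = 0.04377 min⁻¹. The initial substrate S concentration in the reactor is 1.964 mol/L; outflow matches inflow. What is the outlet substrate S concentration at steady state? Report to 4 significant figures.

1.572 mol/L

Species balance: V dC/dt = Q C_in − Q C − k V C.
At steady state: 0 = Q C_in − (Q + kV) C_ss, so C_ss = Q C_in/(Q + kV).
C_ss = 3.164·4.830/(3.164 + 0.04377·149.8) = 15.2821/9.72075 = 1.57211 mol/L.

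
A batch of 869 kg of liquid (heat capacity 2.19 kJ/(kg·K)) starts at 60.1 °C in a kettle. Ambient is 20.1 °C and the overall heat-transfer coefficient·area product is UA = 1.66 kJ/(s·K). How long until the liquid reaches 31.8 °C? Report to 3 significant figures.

Lumped-capacitance energy balance: M c_p dT/dt = UA(T_amb − T).
τ = M c_p/UA = 1146.5 s; T_ss = T_amb = 20.100 °C.
T(t) = T_ss + (T₀ − T_ss)e^(−t/τ); set T = 31.8:
t = −τ ln[(T − T_ss)/(T₀ − T_ss)] = −1146.5 · ln(0.29250) = 1409.3 s.

1410 s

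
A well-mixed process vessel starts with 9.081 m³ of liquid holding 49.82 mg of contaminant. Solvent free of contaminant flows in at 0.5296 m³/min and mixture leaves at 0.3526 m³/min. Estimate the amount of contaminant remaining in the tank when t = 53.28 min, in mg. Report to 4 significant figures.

Total volume: dV/dt = Q_in − Q_out = 0.177000 m³/min, so V(t) = 9.081 + 0.177000 t and V(53.28) = 18.5116 m³.
No contaminant enters, so dm/dt = −Q_out · (m/V).
dm/m = −Q_out dt/(V₀ + 0.177000 t); integrating gives ln(m/m₀) = −(Q_out/(Q_in−Q_out)) ln(V/V₀).
m = m₀ (V₀/V)^(Q_out/(Q_in−Q_out)) = 49.82 × (9.081/18.5116)^(1.99209) = 12.0568 mg.

12.06 mg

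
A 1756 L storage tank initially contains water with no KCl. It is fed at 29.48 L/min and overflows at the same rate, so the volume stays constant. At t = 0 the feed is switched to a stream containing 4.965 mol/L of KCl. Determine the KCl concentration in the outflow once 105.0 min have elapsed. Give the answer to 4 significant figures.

Mass balance on the solute (V constant): V dC/dt = Q(C_in − C).
Rewrite as dC/dt + C/τ = C_in/τ, τ = V/Q = 59.5658 min.
C approaches C_in exponentially: C(t) = C_in + (C₀ − C_in) e^(−t/τ).
C(105.0) = 4.965 + (0 − 4.965)·e^(−105.0/59.5658) = 4.965 + (-4.96500)·0.171571 = 4.11315 mol/L.

4.113 mol/L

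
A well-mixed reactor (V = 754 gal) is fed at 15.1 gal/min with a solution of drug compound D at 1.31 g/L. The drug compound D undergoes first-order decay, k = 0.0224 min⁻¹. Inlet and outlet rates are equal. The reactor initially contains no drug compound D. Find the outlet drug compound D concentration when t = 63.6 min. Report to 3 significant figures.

0.577 g/L

V dC/dt = Q(C_in − C) − k V C.
This is linear with rate a = Q/V + k = 0.042427 min⁻¹.
C_ss = Q C_in/(Q + kV) = 0.61836 g/L; C(t) = C_ss + (C₀ − C_ss) e^(−a t).
C(63.6) = 0.61836 + (-0.61836)·e^(−0.042427·63.6) = 0.61836 + (-0.61836)·0.067318 = 0.57673 g/L.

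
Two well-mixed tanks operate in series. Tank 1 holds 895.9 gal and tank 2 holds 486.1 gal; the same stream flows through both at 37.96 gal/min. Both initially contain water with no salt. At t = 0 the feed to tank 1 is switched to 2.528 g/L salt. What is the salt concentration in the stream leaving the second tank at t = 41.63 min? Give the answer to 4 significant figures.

Time constants: τᵢ = Vᵢ/Q for each well-mixed tank.
τ₁ = 895.9/37.96 = 23.6012 min; τ₂ = 486.1/37.96 = 12.8056 min.
Tank 1: C₁ = C_in(1 − e^(−t/τ₁)). Tank 2 (τ₁ ≠ τ₂): C₂ = C_in[1 − (τ₁ e^(−t/τ₁) − τ₂ e^(−t/τ₂))/(τ₁ − τ₂)].
At t = 41.63: e^(−t/τ₁) = 0.171376, e^(−t/τ₂) = 0.0387383.
C₂ = 2.528·[1 − (23.6012·0.171376 − 12.8056·0.0387383)/(10.7956)] = 2.528·0.671291 = 1.69702 g/L.

1.697 g/L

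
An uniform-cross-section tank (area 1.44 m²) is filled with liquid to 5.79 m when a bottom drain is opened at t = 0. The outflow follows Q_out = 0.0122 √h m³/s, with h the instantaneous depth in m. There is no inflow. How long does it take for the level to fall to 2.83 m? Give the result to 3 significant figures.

171 s

A dh/dt = −Q_out = −0.0122 √h.
∫ h^(−1/2) dh = −(0.0122/A) ∫ dt, giving 2√h = 2√h₀ − (0.0122/A) t.
t = 2A(√h₀ − √h)/0.0122 = 2·1.44·(√5.79 − √2.83)/0.0122
  = 2.8800 × (2.4062 − 1.6823) / 0.0122 = 170.91 s.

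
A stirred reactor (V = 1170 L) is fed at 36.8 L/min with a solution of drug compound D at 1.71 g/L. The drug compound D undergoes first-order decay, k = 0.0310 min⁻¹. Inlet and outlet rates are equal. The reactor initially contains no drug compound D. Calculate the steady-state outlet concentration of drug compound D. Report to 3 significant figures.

0.861 g/L

Species balance: V dC/dt = Q C_in − Q C − k V C.
Steady state (dC/dt = 0): C_ss = Q C_in/(Q + kV) = C_in/(1 + kV/Q).
C_ss = 36.8·1.71/(36.8 + 0.0310·1170) = 62.928/73.070 = 0.86120 g/L.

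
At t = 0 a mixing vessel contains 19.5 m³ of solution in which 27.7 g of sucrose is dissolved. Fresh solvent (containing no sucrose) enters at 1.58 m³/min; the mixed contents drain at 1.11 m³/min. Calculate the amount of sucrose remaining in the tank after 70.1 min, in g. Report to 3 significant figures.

Let m(t) be the amount of sucrose. Volume: V(t) = V₀ + (Q_in − Q_out) t = 19.5 + 0.47000 t; V(70.1) = 52.447 m³.
Solute balance: dm/dt = 0 − Q_out C = −Q_out m/V(t).
Separate: dm/m = −Q_out dt/V(t) ⇒ ln(m/m₀) = −(Q_out/(Q_in−Q_out)) ln(V/V₀).
m = m₀ (V₀/V)^(Q_out/(Q_in−Q_out)) = 27.7 × (19.5/52.447)^(2.3617) = 2.6773 g.

2.68 g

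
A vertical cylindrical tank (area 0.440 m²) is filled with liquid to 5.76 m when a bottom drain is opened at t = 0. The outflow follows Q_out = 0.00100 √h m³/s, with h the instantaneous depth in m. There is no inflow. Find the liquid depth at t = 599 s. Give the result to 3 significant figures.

2.96 m

With no inflow, A dh/dt = −0.00100 √h.
This is separable: 2 d(√h)/dt = −0.00100/A, so √h = √h₀ − (0.00100/(2A)) t.
√h = √5.76 − 0.00100·599/(2·0.440) = 2.4000 − 0.68068 = 1.7193.
h = 1.7193² = 2.9561 m.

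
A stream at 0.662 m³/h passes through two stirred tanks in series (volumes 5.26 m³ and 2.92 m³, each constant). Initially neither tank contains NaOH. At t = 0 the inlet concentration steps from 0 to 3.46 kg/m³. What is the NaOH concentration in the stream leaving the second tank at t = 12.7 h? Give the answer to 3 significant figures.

Time constants: τᵢ = Vᵢ/Q for each well-mixed tank.
τ₁ = 5.26/0.662 = 7.9456 h; τ₂ = 2.92/0.662 = 4.4109 h.
Solving the cascade with C₁(0)=C₂(0)=0 gives C₂(t) = C_in[1 − (τ₁ e^(−t/τ₁) − τ₂ e^(−t/τ₂))/(τ₁ − τ₂)].
At t = 12.7: e^(−t/τ₁) = 0.20223, e^(−t/τ₂) = 0.056177.
C₂ = 3.46·[1 − (7.9456·0.20223 − 4.4109·0.056177)/(3.5347)] = 3.46·0.61552 = 2.1297 kg/m³.

2.13 kg/m³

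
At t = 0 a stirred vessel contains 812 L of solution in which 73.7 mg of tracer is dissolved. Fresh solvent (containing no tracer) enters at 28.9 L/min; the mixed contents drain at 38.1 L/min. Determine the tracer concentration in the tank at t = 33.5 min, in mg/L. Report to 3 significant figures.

0.0203 mg/L

Let m(t) be the amount of tracer. Volume: V(t) = V₀ + (Q_in − Q_out) t = 812 − 9.2000 t; V(33.5) = 503.80 L.
No tracer enters, so dm/dt = −Q_out · (m/V).
dm/m = −Q_out dt/(V₀ − 9.2000 t); integrating gives ln(m/m₀) = −(Q_out/(Q_in−Q_out)) ln(V/V₀).
m = m₀ (V₀/V)^(Q_out/(Q_in−Q_out)) = 73.7 × (812/503.80)^(-4.1413) = 10.209 mg.
C = m/V = 10.209/503.80 = 0.020264 mg/L.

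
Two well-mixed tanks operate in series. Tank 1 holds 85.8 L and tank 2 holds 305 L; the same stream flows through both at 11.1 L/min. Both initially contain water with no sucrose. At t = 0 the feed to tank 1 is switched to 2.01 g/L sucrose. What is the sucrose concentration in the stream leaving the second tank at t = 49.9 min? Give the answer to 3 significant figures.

Each tank obeys Vᵢ dCᵢ/dt = Q(Cᵢ₋₁ − Cᵢ), so τᵢ = Vᵢ/Q.
τ₁ = 85.8/11.1 = 7.7297 min; τ₂ = 305/11.1 = 27.477 min.
Solving the cascade with C₁(0)=C₂(0)=0 gives C₂(t) = C_in[1 − (τ₁ e^(−t/τ₁) − τ₂ e^(−t/τ₂))/(τ₁ − τ₂)].
At t = 49.9: e^(−t/τ₁) = 0.0015717, e^(−t/τ₂) = 0.16267.
C₂ = 2.01·[1 − (7.7297·0.0015717 − 27.477·0.16267)/(-19.748)] = 2.01·0.77427 = 1.5563 g/L.

1.56 g/L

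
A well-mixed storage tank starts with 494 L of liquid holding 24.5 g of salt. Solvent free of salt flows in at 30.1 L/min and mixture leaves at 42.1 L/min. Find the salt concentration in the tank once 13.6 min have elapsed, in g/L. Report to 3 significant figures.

0.0181 g/L

Total volume: dV/dt = Q_in − Q_out = -12.000 L/min, so V(t) = 494 − 12.000 t and V(13.6) = 330.80 L.
No salt enters, so dm/dt = −Q_out · (m/V).
dm/m = −Q_out dt/(V₀ − 12.000 t); integrating gives ln(m/m₀) = −(Q_out/(Q_in−Q_out)) ln(V/V₀).
m = m₀ (V₀/V)^(Q_out/(Q_in−Q_out)) = 24.5 × (494/330.80)^(-3.5083) = 6.0000 g.
C = m/V = 6.0000/330.80 = 0.018138 g/L.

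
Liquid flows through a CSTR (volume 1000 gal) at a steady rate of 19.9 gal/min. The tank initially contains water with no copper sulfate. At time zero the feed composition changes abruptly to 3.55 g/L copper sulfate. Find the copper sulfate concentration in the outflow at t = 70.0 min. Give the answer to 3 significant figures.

Mass balance on the solute (V constant): V dC/dt = Q(C_in − C).
So dC/dt = (C_in − C)/τ with τ = V/Q = 1000/19.9 = 50.251 min.
Integrating: C(t) = C_in + (C₀ − C_in) e^(−t/τ).
C(70.0) = 3.55 + (0 − 3.55)·e^(−70.0/50.251) = 3.55 + (-3.5500)·0.24833 = 2.6684 g/L.

2.67 g/L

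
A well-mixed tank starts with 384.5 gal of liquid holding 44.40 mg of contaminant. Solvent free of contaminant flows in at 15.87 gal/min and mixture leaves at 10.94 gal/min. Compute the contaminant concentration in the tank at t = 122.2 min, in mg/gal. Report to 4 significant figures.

0.005554 mg/gal

Let m(t) be the amount of contaminant. Volume: V(t) = V₀ + (Q_in − Q_out) t = 384.5 + 4.93000 t; V(122.2) = 986.946 gal.
Solute balance: dm/dt = 0 − Q_out C = −Q_out m/V(t).
dm/m = −Q_out dt/(V₀ + 4.93000 t); integrating gives ln(m/m₀) = −(Q_out/(Q_in−Q_out)) ln(V/V₀).
m = m₀ (V₀/V)^(Q_out/(Q_in−Q_out)) = 44.40 × (384.5/986.946)^(2.21907) = 5.48155 mg.
C = m/V = 5.48155/986.946 = 0.00555405 mg/gal.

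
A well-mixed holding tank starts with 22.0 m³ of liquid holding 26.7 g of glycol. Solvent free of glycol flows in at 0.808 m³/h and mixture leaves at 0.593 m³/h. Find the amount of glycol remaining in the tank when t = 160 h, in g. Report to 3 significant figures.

Let m(t) be the amount of glycol. Volume: V(t) = V₀ + (Q_in − Q_out) t = 22.0 + 0.21500 t; V(160) = 56.400 m³.
No glycol enters, so dm/dt = −Q_out · (m/V).
dm/m = −Q_out dt/(V₀ + 0.21500 t); integrating gives ln(m/m₀) = −(Q_out/(Q_in−Q_out)) ln(V/V₀).
m = m₀ (V₀/V)^(Q_out/(Q_in−Q_out)) = 26.7 × (22.0/56.400)^(2.7581) = 1.9899 g.

1.99 g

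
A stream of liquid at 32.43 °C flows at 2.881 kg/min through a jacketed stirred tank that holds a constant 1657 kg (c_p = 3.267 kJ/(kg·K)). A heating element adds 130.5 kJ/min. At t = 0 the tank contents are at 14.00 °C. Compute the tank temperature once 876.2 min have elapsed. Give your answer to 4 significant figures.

39.26 °C

M c_p dT/dt = ṁ c_p (T_in − T) + Q̇.
τ = M/ṁ = 575.148 min; T_ss = T_in + Q̇/(ṁ c_p) = 32.43 + 130.5/(2.881·3.267) = 46.2949 °C.
Integrating: T(t) = T_ss + (T₀ − T_ss) e^(−t/τ).
T(876.2) = 46.2949 + (-32.2949)·e^(−876.2/575.148) = 46.2949 + (-32.2949)·0.217962 = 39.2559 °C.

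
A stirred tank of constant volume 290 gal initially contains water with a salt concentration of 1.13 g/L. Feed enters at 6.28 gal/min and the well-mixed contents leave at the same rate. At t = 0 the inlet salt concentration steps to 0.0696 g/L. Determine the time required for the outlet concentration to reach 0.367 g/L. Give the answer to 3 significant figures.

Accumulation = in − out for the solute gives V dC/dt = Q(C_in − C), so τ = V/Q = 46.178 min.
C(t) = C_in + (C₀ − C_in) e^(−t/τ). Set C = 0.367 and solve for t:
e^(−t/τ) = (C − C_in)/(C₀ − C_in) = (0.367 − 0.0696)/(1.13 − 0.0696) = 0.28046
t = −τ ln(…) = 46.178 × 1.2713 = 58.708 min.

58.7 min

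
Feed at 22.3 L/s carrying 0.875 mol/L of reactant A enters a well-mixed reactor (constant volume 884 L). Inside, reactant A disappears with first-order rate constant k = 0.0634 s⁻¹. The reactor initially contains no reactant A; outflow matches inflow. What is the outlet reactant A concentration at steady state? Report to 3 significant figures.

Accumulation = in − out − consumed: V dC/dt = Q C_in − Q C − k V C.
At steady state: 0 = Q C_in − (Q + kV) C_ss, so C_ss = Q C_in/(Q + kV).
C_ss = 22.3·0.875/(22.3 + 0.0634·884) = 19.512/78.346 = 0.24906 mol/L.

0.249 mol/L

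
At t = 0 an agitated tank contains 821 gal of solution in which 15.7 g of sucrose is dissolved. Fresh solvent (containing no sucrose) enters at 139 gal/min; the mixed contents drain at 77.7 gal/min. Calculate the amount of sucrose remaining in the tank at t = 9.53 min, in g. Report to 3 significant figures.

Total volume: dV/dt = Q_in − Q_out = 61.300 gal/min, so V(t) = 821 + 61.300 t and V(9.53) = 1405.2 gal.
No sucrose enters, so dm/dt = −Q_out · (m/V).
Separate: dm/m = −Q_out dt/V(t) ⇒ ln(m/m₀) = −(Q_out/(Q_in−Q_out)) ln(V/V₀).
m = m₀ (V₀/V)^(Q_out/(Q_in−Q_out)) = 15.7 × (821/1405.2)^(1.2675) = 7.9445 g.

7.94 g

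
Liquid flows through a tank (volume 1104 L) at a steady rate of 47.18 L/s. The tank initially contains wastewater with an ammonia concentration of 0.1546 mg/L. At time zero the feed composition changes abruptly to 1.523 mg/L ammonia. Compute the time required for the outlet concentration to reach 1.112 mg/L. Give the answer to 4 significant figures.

Species balance: V dC/dt = Q(C_in − C) ⇒ τ = V/Q = 23.3997 s.
C(t) = C_in + (C₀ − C_in) e^(−t/τ). Set C = 1.112 and solve for t:
e^(−t/τ) = (C − C_in)/(C₀ − C_in) = (1.112 − 1.523)/(0.1546 − 1.523) = 0.300351
t = −τ ln(…) = 23.3997 × 1.20280 = 28.1453 s.

28.15 s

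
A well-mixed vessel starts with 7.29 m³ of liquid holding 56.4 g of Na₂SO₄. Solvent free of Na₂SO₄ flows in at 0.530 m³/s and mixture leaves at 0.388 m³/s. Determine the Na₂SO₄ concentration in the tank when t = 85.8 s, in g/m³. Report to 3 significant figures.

0.198 g/m³

Total volume: dV/dt = Q_in − Q_out = 0.14200 m³/s, so V(t) = 7.29 + 0.14200 t and V(85.8) = 19.474 m³.
Species balance (pure solvent in): dm/dt = −Q_out · m/V(t).
Separate: dm/m = −Q_out dt/V(t) ⇒ ln(m/m₀) = −(Q_out/(Q_in−Q_out)) ln(V/V₀).
m = m₀ (V₀/V)^(Q_out/(Q_in−Q_out)) = 56.4 × (7.29/19.474)^(2.7324) = 3.8487 g.
C = m/V = 3.8487/19.474 = 0.19764 g/m³.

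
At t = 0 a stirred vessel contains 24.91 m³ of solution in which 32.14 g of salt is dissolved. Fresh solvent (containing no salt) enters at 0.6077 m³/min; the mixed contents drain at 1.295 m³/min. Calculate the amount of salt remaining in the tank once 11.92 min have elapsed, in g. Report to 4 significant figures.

15.16 g

Let m(t) be the amount of salt. Volume: V(t) = V₀ + (Q_in − Q_out) t = 24.91 − 0.687300 t; V(11.92) = 16.7174 m³.
No salt enters, so dm/dt = −Q_out · (m/V).
dm/m = −Q_out dt/(V₀ − 0.687300 t); integrating gives ln(m/m₀) = −(Q_out/(Q_in−Q_out)) ln(V/V₀).
m = m₀ (V₀/V)^(Q_out/(Q_in−Q_out)) = 32.14 × (24.91/16.7174)^(-1.88418) = 15.1599 g.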